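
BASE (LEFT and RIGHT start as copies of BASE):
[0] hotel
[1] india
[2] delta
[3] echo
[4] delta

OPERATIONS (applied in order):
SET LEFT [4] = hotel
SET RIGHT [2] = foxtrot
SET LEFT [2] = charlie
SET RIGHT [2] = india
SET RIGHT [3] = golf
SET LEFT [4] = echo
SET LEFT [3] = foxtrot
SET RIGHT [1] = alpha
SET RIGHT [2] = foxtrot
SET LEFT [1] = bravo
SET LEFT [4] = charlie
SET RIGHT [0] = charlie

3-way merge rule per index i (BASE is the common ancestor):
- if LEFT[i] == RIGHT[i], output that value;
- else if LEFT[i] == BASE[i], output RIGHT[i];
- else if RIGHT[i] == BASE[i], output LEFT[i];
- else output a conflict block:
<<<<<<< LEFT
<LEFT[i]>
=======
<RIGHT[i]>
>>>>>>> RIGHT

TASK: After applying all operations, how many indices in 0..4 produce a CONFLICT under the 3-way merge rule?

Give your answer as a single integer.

Final LEFT:  [hotel, bravo, charlie, foxtrot, charlie]
Final RIGHT: [charlie, alpha, foxtrot, golf, delta]
i=0: L=hotel=BASE, R=charlie -> take RIGHT -> charlie
i=1: BASE=india L=bravo R=alpha all differ -> CONFLICT
i=2: BASE=delta L=charlie R=foxtrot all differ -> CONFLICT
i=3: BASE=echo L=foxtrot R=golf all differ -> CONFLICT
i=4: L=charlie, R=delta=BASE -> take LEFT -> charlie
Conflict count: 3

Answer: 3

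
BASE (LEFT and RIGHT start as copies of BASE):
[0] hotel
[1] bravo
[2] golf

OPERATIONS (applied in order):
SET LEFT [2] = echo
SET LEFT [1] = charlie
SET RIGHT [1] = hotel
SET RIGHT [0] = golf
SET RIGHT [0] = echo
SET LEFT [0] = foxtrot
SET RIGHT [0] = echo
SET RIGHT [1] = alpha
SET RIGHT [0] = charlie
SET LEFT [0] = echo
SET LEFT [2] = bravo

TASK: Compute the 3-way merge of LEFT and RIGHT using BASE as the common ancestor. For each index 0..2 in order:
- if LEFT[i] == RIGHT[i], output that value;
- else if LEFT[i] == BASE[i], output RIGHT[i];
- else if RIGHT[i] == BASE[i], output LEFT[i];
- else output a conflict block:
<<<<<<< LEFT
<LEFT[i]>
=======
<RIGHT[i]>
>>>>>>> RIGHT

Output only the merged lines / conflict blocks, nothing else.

Answer: <<<<<<< LEFT
echo
=======
charlie
>>>>>>> RIGHT
<<<<<<< LEFT
charlie
=======
alpha
>>>>>>> RIGHT
bravo

Derivation:
Final LEFT:  [echo, charlie, bravo]
Final RIGHT: [charlie, alpha, golf]
i=0: BASE=hotel L=echo R=charlie all differ -> CONFLICT
i=1: BASE=bravo L=charlie R=alpha all differ -> CONFLICT
i=2: L=bravo, R=golf=BASE -> take LEFT -> bravo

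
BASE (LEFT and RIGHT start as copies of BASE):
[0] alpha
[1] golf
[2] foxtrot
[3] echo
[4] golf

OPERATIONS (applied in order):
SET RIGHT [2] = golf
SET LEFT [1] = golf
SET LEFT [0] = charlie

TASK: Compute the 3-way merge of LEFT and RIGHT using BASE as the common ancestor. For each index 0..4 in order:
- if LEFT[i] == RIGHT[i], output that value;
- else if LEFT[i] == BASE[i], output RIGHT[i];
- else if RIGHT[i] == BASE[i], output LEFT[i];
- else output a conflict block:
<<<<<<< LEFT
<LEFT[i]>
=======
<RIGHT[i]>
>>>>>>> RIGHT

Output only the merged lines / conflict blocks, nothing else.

Final LEFT:  [charlie, golf, foxtrot, echo, golf]
Final RIGHT: [alpha, golf, golf, echo, golf]
i=0: L=charlie, R=alpha=BASE -> take LEFT -> charlie
i=1: L=golf R=golf -> agree -> golf
i=2: L=foxtrot=BASE, R=golf -> take RIGHT -> golf
i=3: L=echo R=echo -> agree -> echo
i=4: L=golf R=golf -> agree -> golf

Answer: charlie
golf
golf
echo
golf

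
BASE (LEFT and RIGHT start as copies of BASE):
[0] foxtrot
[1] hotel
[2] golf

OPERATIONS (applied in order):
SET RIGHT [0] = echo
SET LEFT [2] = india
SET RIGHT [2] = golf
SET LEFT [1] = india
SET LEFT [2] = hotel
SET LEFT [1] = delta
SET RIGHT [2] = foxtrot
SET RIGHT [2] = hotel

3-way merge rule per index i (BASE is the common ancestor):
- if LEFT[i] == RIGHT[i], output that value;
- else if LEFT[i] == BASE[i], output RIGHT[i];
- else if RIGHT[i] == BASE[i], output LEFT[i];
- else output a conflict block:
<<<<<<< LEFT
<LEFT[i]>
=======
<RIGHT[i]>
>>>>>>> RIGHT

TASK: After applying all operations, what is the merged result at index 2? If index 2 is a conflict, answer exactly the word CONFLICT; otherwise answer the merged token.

Final LEFT:  [foxtrot, delta, hotel]
Final RIGHT: [echo, hotel, hotel]
i=0: L=foxtrot=BASE, R=echo -> take RIGHT -> echo
i=1: L=delta, R=hotel=BASE -> take LEFT -> delta
i=2: L=hotel R=hotel -> agree -> hotel
Index 2 -> hotel

Answer: hotel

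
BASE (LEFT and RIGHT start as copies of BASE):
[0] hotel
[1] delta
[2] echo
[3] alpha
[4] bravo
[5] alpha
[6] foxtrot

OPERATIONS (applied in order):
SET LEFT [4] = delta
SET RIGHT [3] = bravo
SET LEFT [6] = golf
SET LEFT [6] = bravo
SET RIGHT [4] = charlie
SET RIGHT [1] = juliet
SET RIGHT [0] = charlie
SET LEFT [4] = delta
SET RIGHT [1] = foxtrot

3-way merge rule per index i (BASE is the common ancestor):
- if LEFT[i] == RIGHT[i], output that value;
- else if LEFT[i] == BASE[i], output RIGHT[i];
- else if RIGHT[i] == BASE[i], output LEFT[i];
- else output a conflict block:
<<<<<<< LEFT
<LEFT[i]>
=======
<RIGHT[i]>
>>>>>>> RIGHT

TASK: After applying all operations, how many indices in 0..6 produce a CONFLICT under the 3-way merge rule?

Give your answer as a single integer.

Final LEFT:  [hotel, delta, echo, alpha, delta, alpha, bravo]
Final RIGHT: [charlie, foxtrot, echo, bravo, charlie, alpha, foxtrot]
i=0: L=hotel=BASE, R=charlie -> take RIGHT -> charlie
i=1: L=delta=BASE, R=foxtrot -> take RIGHT -> foxtrot
i=2: L=echo R=echo -> agree -> echo
i=3: L=alpha=BASE, R=bravo -> take RIGHT -> bravo
i=4: BASE=bravo L=delta R=charlie all differ -> CONFLICT
i=5: L=alpha R=alpha -> agree -> alpha
i=6: L=bravo, R=foxtrot=BASE -> take LEFT -> bravo
Conflict count: 1

Answer: 1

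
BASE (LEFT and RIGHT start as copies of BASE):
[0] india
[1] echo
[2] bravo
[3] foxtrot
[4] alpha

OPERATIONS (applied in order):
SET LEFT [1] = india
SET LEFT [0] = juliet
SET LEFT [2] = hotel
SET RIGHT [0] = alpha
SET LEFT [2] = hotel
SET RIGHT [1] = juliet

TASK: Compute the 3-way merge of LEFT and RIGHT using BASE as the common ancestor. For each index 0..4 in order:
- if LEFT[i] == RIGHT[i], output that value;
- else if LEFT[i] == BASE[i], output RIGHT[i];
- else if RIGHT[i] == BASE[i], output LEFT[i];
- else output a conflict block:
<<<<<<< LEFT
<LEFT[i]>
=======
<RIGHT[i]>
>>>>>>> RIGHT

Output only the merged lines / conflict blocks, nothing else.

Answer: <<<<<<< LEFT
juliet
=======
alpha
>>>>>>> RIGHT
<<<<<<< LEFT
india
=======
juliet
>>>>>>> RIGHT
hotel
foxtrot
alpha

Derivation:
Final LEFT:  [juliet, india, hotel, foxtrot, alpha]
Final RIGHT: [alpha, juliet, bravo, foxtrot, alpha]
i=0: BASE=india L=juliet R=alpha all differ -> CONFLICT
i=1: BASE=echo L=india R=juliet all differ -> CONFLICT
i=2: L=hotel, R=bravo=BASE -> take LEFT -> hotel
i=3: L=foxtrot R=foxtrot -> agree -> foxtrot
i=4: L=alpha R=alpha -> agree -> alpha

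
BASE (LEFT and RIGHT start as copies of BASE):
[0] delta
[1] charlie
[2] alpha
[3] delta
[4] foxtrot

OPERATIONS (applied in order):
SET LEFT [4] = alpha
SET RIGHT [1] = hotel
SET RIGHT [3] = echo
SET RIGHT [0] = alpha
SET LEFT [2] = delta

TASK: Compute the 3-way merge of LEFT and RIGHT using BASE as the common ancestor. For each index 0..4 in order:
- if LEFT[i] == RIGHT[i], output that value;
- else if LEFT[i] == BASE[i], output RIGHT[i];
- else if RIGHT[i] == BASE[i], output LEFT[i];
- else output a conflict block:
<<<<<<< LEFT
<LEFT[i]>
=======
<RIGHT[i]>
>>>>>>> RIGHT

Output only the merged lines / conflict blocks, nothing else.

Answer: alpha
hotel
delta
echo
alpha

Derivation:
Final LEFT:  [delta, charlie, delta, delta, alpha]
Final RIGHT: [alpha, hotel, alpha, echo, foxtrot]
i=0: L=delta=BASE, R=alpha -> take RIGHT -> alpha
i=1: L=charlie=BASE, R=hotel -> take RIGHT -> hotel
i=2: L=delta, R=alpha=BASE -> take LEFT -> delta
i=3: L=delta=BASE, R=echo -> take RIGHT -> echo
i=4: L=alpha, R=foxtrot=BASE -> take LEFT -> alpha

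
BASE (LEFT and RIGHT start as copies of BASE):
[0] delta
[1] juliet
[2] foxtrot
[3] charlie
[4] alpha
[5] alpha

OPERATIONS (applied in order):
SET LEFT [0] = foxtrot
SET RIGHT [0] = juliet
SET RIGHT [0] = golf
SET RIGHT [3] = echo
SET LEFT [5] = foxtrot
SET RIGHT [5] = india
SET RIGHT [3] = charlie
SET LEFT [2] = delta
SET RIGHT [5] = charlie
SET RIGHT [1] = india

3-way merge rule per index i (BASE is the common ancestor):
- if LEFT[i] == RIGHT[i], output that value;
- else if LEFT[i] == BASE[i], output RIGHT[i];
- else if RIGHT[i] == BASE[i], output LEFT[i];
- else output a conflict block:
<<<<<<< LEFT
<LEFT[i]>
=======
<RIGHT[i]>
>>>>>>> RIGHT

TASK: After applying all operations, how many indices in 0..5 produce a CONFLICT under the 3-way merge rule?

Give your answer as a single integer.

Final LEFT:  [foxtrot, juliet, delta, charlie, alpha, foxtrot]
Final RIGHT: [golf, india, foxtrot, charlie, alpha, charlie]
i=0: BASE=delta L=foxtrot R=golf all differ -> CONFLICT
i=1: L=juliet=BASE, R=india -> take RIGHT -> india
i=2: L=delta, R=foxtrot=BASE -> take LEFT -> delta
i=3: L=charlie R=charlie -> agree -> charlie
i=4: L=alpha R=alpha -> agree -> alpha
i=5: BASE=alpha L=foxtrot R=charlie all differ -> CONFLICT
Conflict count: 2

Answer: 2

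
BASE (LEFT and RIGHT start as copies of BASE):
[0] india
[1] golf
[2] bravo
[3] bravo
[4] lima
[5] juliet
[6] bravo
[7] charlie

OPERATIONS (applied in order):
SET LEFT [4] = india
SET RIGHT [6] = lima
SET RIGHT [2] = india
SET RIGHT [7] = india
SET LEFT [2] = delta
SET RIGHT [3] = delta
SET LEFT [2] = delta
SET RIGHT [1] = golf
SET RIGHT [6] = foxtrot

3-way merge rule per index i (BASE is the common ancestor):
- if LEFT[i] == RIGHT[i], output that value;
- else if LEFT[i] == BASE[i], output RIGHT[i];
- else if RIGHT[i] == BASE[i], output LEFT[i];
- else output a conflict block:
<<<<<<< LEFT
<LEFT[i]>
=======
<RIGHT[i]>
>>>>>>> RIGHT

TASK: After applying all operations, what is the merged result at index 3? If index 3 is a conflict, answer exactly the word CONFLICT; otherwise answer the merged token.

Answer: delta

Derivation:
Final LEFT:  [india, golf, delta, bravo, india, juliet, bravo, charlie]
Final RIGHT: [india, golf, india, delta, lima, juliet, foxtrot, india]
i=0: L=india R=india -> agree -> india
i=1: L=golf R=golf -> agree -> golf
i=2: BASE=bravo L=delta R=india all differ -> CONFLICT
i=3: L=bravo=BASE, R=delta -> take RIGHT -> delta
i=4: L=india, R=lima=BASE -> take LEFT -> india
i=5: L=juliet R=juliet -> agree -> juliet
i=6: L=bravo=BASE, R=foxtrot -> take RIGHT -> foxtrot
i=7: L=charlie=BASE, R=india -> take RIGHT -> india
Index 3 -> delta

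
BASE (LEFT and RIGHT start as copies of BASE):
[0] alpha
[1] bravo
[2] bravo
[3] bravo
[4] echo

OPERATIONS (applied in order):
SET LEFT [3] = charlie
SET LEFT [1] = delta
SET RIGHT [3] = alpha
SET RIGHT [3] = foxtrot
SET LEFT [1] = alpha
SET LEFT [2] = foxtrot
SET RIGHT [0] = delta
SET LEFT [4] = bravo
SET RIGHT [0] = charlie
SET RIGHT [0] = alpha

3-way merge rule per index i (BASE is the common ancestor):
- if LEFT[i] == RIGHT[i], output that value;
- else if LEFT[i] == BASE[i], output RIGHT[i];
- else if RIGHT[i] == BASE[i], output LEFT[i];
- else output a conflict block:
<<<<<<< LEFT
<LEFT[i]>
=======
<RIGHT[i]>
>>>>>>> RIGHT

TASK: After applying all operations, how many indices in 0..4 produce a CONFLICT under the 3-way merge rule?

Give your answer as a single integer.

Answer: 1

Derivation:
Final LEFT:  [alpha, alpha, foxtrot, charlie, bravo]
Final RIGHT: [alpha, bravo, bravo, foxtrot, echo]
i=0: L=alpha R=alpha -> agree -> alpha
i=1: L=alpha, R=bravo=BASE -> take LEFT -> alpha
i=2: L=foxtrot, R=bravo=BASE -> take LEFT -> foxtrot
i=3: BASE=bravo L=charlie R=foxtrot all differ -> CONFLICT
i=4: L=bravo, R=echo=BASE -> take LEFT -> bravo
Conflict count: 1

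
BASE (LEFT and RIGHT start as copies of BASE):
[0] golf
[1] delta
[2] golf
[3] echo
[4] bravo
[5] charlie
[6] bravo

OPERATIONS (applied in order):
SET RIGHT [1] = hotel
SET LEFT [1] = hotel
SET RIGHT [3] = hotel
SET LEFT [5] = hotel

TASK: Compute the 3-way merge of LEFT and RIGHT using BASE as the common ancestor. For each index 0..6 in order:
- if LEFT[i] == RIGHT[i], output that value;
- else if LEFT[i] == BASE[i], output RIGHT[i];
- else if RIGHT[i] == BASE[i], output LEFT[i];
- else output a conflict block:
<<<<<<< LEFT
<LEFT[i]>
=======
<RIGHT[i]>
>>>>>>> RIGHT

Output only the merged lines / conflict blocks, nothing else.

Answer: golf
hotel
golf
hotel
bravo
hotel
bravo

Derivation:
Final LEFT:  [golf, hotel, golf, echo, bravo, hotel, bravo]
Final RIGHT: [golf, hotel, golf, hotel, bravo, charlie, bravo]
i=0: L=golf R=golf -> agree -> golf
i=1: L=hotel R=hotel -> agree -> hotel
i=2: L=golf R=golf -> agree -> golf
i=3: L=echo=BASE, R=hotel -> take RIGHT -> hotel
i=4: L=bravo R=bravo -> agree -> bravo
i=5: L=hotel, R=charlie=BASE -> take LEFT -> hotel
i=6: L=bravo R=bravo -> agree -> bravo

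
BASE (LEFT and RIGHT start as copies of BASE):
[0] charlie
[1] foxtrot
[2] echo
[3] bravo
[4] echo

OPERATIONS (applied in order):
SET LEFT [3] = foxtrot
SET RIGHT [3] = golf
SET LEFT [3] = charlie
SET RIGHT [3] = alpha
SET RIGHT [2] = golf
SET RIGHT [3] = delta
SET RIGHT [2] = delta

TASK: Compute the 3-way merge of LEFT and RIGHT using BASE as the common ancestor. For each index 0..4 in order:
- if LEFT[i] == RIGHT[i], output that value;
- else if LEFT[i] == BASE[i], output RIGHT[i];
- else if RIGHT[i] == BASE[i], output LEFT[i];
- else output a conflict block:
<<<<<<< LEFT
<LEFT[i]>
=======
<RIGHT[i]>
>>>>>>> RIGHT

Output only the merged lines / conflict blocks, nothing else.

Answer: charlie
foxtrot
delta
<<<<<<< LEFT
charlie
=======
delta
>>>>>>> RIGHT
echo

Derivation:
Final LEFT:  [charlie, foxtrot, echo, charlie, echo]
Final RIGHT: [charlie, foxtrot, delta, delta, echo]
i=0: L=charlie R=charlie -> agree -> charlie
i=1: L=foxtrot R=foxtrot -> agree -> foxtrot
i=2: L=echo=BASE, R=delta -> take RIGHT -> delta
i=3: BASE=bravo L=charlie R=delta all differ -> CONFLICT
i=4: L=echo R=echo -> agree -> echo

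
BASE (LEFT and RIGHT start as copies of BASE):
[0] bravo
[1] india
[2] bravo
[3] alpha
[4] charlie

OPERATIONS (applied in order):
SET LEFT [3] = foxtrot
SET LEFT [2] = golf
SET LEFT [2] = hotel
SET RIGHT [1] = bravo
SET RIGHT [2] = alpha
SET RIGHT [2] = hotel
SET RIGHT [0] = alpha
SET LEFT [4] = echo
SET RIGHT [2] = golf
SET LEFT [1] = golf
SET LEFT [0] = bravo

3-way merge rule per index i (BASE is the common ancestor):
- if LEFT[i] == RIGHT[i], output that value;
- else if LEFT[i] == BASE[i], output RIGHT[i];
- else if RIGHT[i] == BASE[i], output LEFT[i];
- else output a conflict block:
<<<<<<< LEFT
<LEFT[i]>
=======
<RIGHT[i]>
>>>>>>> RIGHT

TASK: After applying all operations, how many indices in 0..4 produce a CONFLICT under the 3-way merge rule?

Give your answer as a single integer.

Answer: 2

Derivation:
Final LEFT:  [bravo, golf, hotel, foxtrot, echo]
Final RIGHT: [alpha, bravo, golf, alpha, charlie]
i=0: L=bravo=BASE, R=alpha -> take RIGHT -> alpha
i=1: BASE=india L=golf R=bravo all differ -> CONFLICT
i=2: BASE=bravo L=hotel R=golf all differ -> CONFLICT
i=3: L=foxtrot, R=alpha=BASE -> take LEFT -> foxtrot
i=4: L=echo, R=charlie=BASE -> take LEFT -> echo
Conflict count: 2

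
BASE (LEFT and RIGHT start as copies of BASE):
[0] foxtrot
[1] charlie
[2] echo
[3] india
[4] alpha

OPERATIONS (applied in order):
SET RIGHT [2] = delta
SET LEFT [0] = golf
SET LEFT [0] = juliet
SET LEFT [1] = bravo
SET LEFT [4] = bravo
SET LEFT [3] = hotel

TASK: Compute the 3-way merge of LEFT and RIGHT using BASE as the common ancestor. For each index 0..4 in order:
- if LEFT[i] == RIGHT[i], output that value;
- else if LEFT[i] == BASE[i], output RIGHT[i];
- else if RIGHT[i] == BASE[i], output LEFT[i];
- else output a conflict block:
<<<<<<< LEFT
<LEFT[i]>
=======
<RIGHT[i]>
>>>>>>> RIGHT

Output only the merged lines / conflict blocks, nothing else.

Answer: juliet
bravo
delta
hotel
bravo

Derivation:
Final LEFT:  [juliet, bravo, echo, hotel, bravo]
Final RIGHT: [foxtrot, charlie, delta, india, alpha]
i=0: L=juliet, R=foxtrot=BASE -> take LEFT -> juliet
i=1: L=bravo, R=charlie=BASE -> take LEFT -> bravo
i=2: L=echo=BASE, R=delta -> take RIGHT -> delta
i=3: L=hotel, R=india=BASE -> take LEFT -> hotel
i=4: L=bravo, R=alpha=BASE -> take LEFT -> bravo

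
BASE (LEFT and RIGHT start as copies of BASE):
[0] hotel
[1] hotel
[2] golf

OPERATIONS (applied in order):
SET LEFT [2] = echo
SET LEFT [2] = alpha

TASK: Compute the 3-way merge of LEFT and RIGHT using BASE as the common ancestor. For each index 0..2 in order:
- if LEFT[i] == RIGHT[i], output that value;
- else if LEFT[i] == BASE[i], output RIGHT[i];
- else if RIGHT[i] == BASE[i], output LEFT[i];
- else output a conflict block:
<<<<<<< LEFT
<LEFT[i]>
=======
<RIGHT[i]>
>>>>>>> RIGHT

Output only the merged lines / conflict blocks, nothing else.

Final LEFT:  [hotel, hotel, alpha]
Final RIGHT: [hotel, hotel, golf]
i=0: L=hotel R=hotel -> agree -> hotel
i=1: L=hotel R=hotel -> agree -> hotel
i=2: L=alpha, R=golf=BASE -> take LEFT -> alpha

Answer: hotel
hotel
alpha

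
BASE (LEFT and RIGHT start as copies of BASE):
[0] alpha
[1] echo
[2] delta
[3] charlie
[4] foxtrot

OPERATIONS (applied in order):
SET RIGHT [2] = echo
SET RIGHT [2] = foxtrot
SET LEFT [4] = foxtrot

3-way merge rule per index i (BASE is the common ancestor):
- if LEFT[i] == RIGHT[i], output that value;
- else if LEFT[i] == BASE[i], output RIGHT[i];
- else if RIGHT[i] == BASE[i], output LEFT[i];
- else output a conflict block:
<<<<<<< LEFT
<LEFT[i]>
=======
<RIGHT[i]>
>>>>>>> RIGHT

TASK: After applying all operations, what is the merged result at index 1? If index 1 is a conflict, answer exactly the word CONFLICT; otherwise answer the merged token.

Final LEFT:  [alpha, echo, delta, charlie, foxtrot]
Final RIGHT: [alpha, echo, foxtrot, charlie, foxtrot]
i=0: L=alpha R=alpha -> agree -> alpha
i=1: L=echo R=echo -> agree -> echo
i=2: L=delta=BASE, R=foxtrot -> take RIGHT -> foxtrot
i=3: L=charlie R=charlie -> agree -> charlie
i=4: L=foxtrot R=foxtrot -> agree -> foxtrot
Index 1 -> echo

Answer: echo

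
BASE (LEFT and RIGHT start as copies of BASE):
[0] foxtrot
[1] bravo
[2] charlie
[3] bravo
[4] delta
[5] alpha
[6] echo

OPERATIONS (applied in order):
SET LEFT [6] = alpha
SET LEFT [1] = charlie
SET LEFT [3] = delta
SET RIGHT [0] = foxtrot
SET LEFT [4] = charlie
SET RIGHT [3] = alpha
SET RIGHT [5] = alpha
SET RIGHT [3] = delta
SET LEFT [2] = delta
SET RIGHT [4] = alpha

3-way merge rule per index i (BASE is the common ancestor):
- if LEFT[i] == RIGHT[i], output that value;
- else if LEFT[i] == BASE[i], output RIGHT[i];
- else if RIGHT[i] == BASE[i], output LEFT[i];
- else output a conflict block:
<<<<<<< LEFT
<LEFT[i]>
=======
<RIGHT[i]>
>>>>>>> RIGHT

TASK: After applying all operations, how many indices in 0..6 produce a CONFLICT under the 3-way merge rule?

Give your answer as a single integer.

Answer: 1

Derivation:
Final LEFT:  [foxtrot, charlie, delta, delta, charlie, alpha, alpha]
Final RIGHT: [foxtrot, bravo, charlie, delta, alpha, alpha, echo]
i=0: L=foxtrot R=foxtrot -> agree -> foxtrot
i=1: L=charlie, R=bravo=BASE -> take LEFT -> charlie
i=2: L=delta, R=charlie=BASE -> take LEFT -> delta
i=3: L=delta R=delta -> agree -> delta
i=4: BASE=delta L=charlie R=alpha all differ -> CONFLICT
i=5: L=alpha R=alpha -> agree -> alpha
i=6: L=alpha, R=echo=BASE -> take LEFT -> alpha
Conflict count: 1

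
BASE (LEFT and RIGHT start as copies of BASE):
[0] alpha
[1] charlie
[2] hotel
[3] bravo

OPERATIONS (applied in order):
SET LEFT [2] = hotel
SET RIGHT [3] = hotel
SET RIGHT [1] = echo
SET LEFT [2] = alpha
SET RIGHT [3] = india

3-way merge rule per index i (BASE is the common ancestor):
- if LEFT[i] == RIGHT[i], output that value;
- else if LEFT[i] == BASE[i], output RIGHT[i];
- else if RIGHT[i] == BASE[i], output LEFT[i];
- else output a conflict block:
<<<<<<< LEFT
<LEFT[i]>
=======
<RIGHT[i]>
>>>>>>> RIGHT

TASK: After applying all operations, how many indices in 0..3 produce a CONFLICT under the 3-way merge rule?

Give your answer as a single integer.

Answer: 0

Derivation:
Final LEFT:  [alpha, charlie, alpha, bravo]
Final RIGHT: [alpha, echo, hotel, india]
i=0: L=alpha R=alpha -> agree -> alpha
i=1: L=charlie=BASE, R=echo -> take RIGHT -> echo
i=2: L=alpha, R=hotel=BASE -> take LEFT -> alpha
i=3: L=bravo=BASE, R=india -> take RIGHT -> india
Conflict count: 0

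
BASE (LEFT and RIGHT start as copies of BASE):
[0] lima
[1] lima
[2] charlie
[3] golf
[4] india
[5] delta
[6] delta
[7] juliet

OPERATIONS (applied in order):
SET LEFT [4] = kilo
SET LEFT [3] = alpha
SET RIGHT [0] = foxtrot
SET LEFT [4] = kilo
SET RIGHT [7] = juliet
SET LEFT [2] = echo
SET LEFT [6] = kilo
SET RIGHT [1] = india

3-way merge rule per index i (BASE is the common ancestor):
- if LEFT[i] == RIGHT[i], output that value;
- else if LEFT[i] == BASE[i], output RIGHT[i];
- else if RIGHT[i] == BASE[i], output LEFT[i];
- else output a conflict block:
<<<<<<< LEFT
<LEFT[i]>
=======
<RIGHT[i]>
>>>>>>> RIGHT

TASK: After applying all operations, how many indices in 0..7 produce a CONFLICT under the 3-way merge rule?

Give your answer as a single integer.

Answer: 0

Derivation:
Final LEFT:  [lima, lima, echo, alpha, kilo, delta, kilo, juliet]
Final RIGHT: [foxtrot, india, charlie, golf, india, delta, delta, juliet]
i=0: L=lima=BASE, R=foxtrot -> take RIGHT -> foxtrot
i=1: L=lima=BASE, R=india -> take RIGHT -> india
i=2: L=echo, R=charlie=BASE -> take LEFT -> echo
i=3: L=alpha, R=golf=BASE -> take LEFT -> alpha
i=4: L=kilo, R=india=BASE -> take LEFT -> kilo
i=5: L=delta R=delta -> agree -> delta
i=6: L=kilo, R=delta=BASE -> take LEFT -> kilo
i=7: L=juliet R=juliet -> agree -> juliet
Conflict count: 0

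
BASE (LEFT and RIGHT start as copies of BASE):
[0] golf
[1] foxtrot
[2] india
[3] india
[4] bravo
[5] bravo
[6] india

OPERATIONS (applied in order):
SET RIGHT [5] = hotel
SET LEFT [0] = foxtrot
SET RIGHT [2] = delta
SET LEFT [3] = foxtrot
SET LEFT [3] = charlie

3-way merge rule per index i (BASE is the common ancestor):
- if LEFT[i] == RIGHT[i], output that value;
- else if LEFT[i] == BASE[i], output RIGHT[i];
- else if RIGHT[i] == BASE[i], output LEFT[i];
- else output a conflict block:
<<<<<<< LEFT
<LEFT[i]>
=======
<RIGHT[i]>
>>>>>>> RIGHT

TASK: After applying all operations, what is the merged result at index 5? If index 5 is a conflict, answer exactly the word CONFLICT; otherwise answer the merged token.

Final LEFT:  [foxtrot, foxtrot, india, charlie, bravo, bravo, india]
Final RIGHT: [golf, foxtrot, delta, india, bravo, hotel, india]
i=0: L=foxtrot, R=golf=BASE -> take LEFT -> foxtrot
i=1: L=foxtrot R=foxtrot -> agree -> foxtrot
i=2: L=india=BASE, R=delta -> take RIGHT -> delta
i=3: L=charlie, R=india=BASE -> take LEFT -> charlie
i=4: L=bravo R=bravo -> agree -> bravo
i=5: L=bravo=BASE, R=hotel -> take RIGHT -> hotel
i=6: L=india R=india -> agree -> india
Index 5 -> hotel

Answer: hotel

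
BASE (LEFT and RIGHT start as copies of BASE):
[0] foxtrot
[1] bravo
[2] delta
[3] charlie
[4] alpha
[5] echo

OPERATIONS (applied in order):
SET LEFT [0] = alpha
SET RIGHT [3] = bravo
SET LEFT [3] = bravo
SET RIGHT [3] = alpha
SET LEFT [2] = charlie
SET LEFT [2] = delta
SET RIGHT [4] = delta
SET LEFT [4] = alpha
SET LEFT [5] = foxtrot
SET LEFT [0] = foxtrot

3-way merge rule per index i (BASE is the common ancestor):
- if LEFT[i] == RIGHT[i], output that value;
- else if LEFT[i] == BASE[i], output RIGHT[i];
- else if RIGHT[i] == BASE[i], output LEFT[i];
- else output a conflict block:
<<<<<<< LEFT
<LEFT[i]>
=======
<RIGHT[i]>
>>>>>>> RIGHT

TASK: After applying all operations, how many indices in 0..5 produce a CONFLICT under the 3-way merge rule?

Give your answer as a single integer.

Answer: 1

Derivation:
Final LEFT:  [foxtrot, bravo, delta, bravo, alpha, foxtrot]
Final RIGHT: [foxtrot, bravo, delta, alpha, delta, echo]
i=0: L=foxtrot R=foxtrot -> agree -> foxtrot
i=1: L=bravo R=bravo -> agree -> bravo
i=2: L=delta R=delta -> agree -> delta
i=3: BASE=charlie L=bravo R=alpha all differ -> CONFLICT
i=4: L=alpha=BASE, R=delta -> take RIGHT -> delta
i=5: L=foxtrot, R=echo=BASE -> take LEFT -> foxtrot
Conflict count: 1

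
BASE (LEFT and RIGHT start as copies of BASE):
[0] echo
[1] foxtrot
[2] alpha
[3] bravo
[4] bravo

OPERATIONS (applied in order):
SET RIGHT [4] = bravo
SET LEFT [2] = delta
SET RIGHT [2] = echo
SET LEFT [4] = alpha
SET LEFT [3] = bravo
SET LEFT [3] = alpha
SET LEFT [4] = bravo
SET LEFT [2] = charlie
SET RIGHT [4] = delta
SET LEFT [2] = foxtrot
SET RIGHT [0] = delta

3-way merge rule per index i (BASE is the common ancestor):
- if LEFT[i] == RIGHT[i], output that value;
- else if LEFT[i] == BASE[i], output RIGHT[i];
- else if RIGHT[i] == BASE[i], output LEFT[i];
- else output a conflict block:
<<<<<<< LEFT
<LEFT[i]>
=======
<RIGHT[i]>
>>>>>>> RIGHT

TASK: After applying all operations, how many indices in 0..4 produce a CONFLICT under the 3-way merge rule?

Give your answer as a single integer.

Final LEFT:  [echo, foxtrot, foxtrot, alpha, bravo]
Final RIGHT: [delta, foxtrot, echo, bravo, delta]
i=0: L=echo=BASE, R=delta -> take RIGHT -> delta
i=1: L=foxtrot R=foxtrot -> agree -> foxtrot
i=2: BASE=alpha L=foxtrot R=echo all differ -> CONFLICT
i=3: L=alpha, R=bravo=BASE -> take LEFT -> alpha
i=4: L=bravo=BASE, R=delta -> take RIGHT -> delta
Conflict count: 1

Answer: 1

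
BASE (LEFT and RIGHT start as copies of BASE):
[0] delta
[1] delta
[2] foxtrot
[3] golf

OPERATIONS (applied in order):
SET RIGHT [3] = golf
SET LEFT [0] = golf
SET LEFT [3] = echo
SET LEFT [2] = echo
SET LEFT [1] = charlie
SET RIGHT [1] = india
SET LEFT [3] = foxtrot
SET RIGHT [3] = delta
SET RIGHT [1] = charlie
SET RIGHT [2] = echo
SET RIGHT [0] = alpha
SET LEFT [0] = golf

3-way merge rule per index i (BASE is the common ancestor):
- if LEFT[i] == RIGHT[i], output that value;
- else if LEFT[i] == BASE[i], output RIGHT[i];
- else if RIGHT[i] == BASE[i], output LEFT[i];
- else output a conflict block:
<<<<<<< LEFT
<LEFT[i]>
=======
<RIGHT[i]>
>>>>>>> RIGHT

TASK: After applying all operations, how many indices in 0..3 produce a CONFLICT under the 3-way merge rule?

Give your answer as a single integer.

Final LEFT:  [golf, charlie, echo, foxtrot]
Final RIGHT: [alpha, charlie, echo, delta]
i=0: BASE=delta L=golf R=alpha all differ -> CONFLICT
i=1: L=charlie R=charlie -> agree -> charlie
i=2: L=echo R=echo -> agree -> echo
i=3: BASE=golf L=foxtrot R=delta all differ -> CONFLICT
Conflict count: 2

Answer: 2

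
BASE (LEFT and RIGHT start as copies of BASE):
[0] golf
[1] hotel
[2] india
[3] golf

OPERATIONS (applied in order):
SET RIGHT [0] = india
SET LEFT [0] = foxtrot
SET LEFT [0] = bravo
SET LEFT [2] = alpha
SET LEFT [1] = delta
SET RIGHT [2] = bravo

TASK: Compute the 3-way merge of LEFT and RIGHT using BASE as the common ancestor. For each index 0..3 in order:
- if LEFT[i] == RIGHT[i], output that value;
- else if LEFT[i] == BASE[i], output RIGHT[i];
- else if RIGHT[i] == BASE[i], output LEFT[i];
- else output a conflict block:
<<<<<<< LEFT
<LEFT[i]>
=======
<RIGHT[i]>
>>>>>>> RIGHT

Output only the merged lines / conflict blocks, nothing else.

Final LEFT:  [bravo, delta, alpha, golf]
Final RIGHT: [india, hotel, bravo, golf]
i=0: BASE=golf L=bravo R=india all differ -> CONFLICT
i=1: L=delta, R=hotel=BASE -> take LEFT -> delta
i=2: BASE=india L=alpha R=bravo all differ -> CONFLICT
i=3: L=golf R=golf -> agree -> golf

Answer: <<<<<<< LEFT
bravo
=======
india
>>>>>>> RIGHT
delta
<<<<<<< LEFT
alpha
=======
bravo
>>>>>>> RIGHT
golf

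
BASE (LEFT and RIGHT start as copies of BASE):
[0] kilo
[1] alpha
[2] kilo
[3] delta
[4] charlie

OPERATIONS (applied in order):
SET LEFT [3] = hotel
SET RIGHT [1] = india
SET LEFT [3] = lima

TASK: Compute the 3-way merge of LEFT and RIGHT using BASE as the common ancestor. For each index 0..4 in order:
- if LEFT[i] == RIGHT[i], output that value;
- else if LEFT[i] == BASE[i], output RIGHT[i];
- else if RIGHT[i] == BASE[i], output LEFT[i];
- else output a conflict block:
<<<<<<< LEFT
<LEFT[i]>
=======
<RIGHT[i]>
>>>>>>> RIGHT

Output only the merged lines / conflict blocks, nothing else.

Answer: kilo
india
kilo
lima
charlie

Derivation:
Final LEFT:  [kilo, alpha, kilo, lima, charlie]
Final RIGHT: [kilo, india, kilo, delta, charlie]
i=0: L=kilo R=kilo -> agree -> kilo
i=1: L=alpha=BASE, R=india -> take RIGHT -> india
i=2: L=kilo R=kilo -> agree -> kilo
i=3: L=lima, R=delta=BASE -> take LEFT -> lima
i=4: L=charlie R=charlie -> agree -> charlie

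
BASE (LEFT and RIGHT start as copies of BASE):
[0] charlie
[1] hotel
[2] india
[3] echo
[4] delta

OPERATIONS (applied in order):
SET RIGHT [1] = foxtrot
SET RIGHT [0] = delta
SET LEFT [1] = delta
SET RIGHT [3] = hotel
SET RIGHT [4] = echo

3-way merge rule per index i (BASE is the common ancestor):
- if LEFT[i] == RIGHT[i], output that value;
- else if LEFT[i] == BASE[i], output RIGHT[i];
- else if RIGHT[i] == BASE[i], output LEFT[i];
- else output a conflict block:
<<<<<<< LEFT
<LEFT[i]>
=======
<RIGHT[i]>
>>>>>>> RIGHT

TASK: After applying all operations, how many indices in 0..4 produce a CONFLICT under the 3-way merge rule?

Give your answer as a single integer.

Answer: 1

Derivation:
Final LEFT:  [charlie, delta, india, echo, delta]
Final RIGHT: [delta, foxtrot, india, hotel, echo]
i=0: L=charlie=BASE, R=delta -> take RIGHT -> delta
i=1: BASE=hotel L=delta R=foxtrot all differ -> CONFLICT
i=2: L=india R=india -> agree -> india
i=3: L=echo=BASE, R=hotel -> take RIGHT -> hotel
i=4: L=delta=BASE, R=echo -> take RIGHT -> echo
Conflict count: 1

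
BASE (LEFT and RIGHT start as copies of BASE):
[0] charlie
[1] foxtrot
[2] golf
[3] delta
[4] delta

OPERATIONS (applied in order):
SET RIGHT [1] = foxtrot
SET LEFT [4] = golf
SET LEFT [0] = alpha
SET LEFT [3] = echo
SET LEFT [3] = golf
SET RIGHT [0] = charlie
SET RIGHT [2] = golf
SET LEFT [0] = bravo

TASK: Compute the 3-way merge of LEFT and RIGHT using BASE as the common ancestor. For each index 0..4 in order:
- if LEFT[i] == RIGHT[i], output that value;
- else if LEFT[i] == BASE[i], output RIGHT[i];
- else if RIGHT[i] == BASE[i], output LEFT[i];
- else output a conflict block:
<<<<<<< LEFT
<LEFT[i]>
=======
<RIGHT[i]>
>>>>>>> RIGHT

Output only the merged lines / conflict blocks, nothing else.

Answer: bravo
foxtrot
golf
golf
golf

Derivation:
Final LEFT:  [bravo, foxtrot, golf, golf, golf]
Final RIGHT: [charlie, foxtrot, golf, delta, delta]
i=0: L=bravo, R=charlie=BASE -> take LEFT -> bravo
i=1: L=foxtrot R=foxtrot -> agree -> foxtrot
i=2: L=golf R=golf -> agree -> golf
i=3: L=golf, R=delta=BASE -> take LEFT -> golf
i=4: L=golf, R=delta=BASE -> take LEFT -> golf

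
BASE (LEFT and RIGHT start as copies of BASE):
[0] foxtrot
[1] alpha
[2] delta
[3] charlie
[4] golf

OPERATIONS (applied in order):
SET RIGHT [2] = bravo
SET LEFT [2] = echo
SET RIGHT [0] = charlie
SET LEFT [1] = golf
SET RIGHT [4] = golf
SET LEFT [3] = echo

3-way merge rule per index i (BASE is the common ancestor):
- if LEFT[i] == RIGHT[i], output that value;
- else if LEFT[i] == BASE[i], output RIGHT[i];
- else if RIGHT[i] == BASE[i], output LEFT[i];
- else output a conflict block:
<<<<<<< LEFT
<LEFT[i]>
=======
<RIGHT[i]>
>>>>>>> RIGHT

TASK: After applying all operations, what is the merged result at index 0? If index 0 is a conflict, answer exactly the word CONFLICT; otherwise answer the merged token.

Final LEFT:  [foxtrot, golf, echo, echo, golf]
Final RIGHT: [charlie, alpha, bravo, charlie, golf]
i=0: L=foxtrot=BASE, R=charlie -> take RIGHT -> charlie
i=1: L=golf, R=alpha=BASE -> take LEFT -> golf
i=2: BASE=delta L=echo R=bravo all differ -> CONFLICT
i=3: L=echo, R=charlie=BASE -> take LEFT -> echo
i=4: L=golf R=golf -> agree -> golf
Index 0 -> charlie

Answer: charlie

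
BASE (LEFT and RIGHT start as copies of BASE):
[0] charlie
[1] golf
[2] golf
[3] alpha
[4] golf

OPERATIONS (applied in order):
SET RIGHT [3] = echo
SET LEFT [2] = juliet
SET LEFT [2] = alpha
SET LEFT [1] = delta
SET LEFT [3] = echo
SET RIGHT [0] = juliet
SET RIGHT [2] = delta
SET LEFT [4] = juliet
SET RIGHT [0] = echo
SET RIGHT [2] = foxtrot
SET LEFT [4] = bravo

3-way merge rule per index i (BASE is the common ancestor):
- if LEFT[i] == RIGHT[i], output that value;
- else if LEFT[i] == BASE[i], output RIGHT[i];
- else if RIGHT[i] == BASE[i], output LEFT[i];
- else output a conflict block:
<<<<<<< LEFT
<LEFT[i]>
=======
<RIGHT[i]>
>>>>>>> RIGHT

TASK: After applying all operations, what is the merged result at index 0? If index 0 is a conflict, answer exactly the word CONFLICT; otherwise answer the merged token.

Answer: echo

Derivation:
Final LEFT:  [charlie, delta, alpha, echo, bravo]
Final RIGHT: [echo, golf, foxtrot, echo, golf]
i=0: L=charlie=BASE, R=echo -> take RIGHT -> echo
i=1: L=delta, R=golf=BASE -> take LEFT -> delta
i=2: BASE=golf L=alpha R=foxtrot all differ -> CONFLICT
i=3: L=echo R=echo -> agree -> echo
i=4: L=bravo, R=golf=BASE -> take LEFT -> bravo
Index 0 -> echo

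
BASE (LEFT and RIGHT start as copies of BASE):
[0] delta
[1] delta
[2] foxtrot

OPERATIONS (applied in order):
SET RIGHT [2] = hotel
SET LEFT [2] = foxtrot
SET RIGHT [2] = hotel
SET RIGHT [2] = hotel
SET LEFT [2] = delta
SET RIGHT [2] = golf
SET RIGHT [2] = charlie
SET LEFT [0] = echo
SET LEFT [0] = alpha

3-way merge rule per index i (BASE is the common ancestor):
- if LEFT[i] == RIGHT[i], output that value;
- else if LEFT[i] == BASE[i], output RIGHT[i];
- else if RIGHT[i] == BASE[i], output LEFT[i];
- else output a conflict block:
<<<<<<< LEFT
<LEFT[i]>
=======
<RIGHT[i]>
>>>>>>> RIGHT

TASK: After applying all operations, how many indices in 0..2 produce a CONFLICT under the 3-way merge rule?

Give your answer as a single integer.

Answer: 1

Derivation:
Final LEFT:  [alpha, delta, delta]
Final RIGHT: [delta, delta, charlie]
i=0: L=alpha, R=delta=BASE -> take LEFT -> alpha
i=1: L=delta R=delta -> agree -> delta
i=2: BASE=foxtrot L=delta R=charlie all differ -> CONFLICT
Conflict count: 1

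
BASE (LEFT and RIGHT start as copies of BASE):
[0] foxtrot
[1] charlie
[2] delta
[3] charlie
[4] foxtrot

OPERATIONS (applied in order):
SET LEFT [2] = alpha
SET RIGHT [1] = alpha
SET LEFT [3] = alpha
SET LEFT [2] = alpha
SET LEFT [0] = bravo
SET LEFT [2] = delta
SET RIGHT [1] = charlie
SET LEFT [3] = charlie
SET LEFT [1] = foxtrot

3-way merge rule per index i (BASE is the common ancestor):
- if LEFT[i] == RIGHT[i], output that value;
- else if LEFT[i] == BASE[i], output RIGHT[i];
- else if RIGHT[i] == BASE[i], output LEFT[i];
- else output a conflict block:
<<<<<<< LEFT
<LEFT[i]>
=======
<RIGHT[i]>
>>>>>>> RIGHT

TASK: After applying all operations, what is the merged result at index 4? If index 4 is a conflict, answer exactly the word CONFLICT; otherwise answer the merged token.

Answer: foxtrot

Derivation:
Final LEFT:  [bravo, foxtrot, delta, charlie, foxtrot]
Final RIGHT: [foxtrot, charlie, delta, charlie, foxtrot]
i=0: L=bravo, R=foxtrot=BASE -> take LEFT -> bravo
i=1: L=foxtrot, R=charlie=BASE -> take LEFT -> foxtrot
i=2: L=delta R=delta -> agree -> delta
i=3: L=charlie R=charlie -> agree -> charlie
i=4: L=foxtrot R=foxtrot -> agree -> foxtrot
Index 4 -> foxtrot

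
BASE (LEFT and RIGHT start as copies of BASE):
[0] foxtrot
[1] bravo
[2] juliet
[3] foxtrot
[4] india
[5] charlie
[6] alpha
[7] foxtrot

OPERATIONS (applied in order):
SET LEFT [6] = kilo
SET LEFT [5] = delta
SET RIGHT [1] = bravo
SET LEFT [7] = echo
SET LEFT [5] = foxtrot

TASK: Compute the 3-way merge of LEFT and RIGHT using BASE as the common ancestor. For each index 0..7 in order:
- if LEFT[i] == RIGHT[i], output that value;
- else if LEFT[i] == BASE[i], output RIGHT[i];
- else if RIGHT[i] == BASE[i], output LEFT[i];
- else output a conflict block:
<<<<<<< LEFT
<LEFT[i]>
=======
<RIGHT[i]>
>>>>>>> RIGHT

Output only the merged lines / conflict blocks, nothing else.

Final LEFT:  [foxtrot, bravo, juliet, foxtrot, india, foxtrot, kilo, echo]
Final RIGHT: [foxtrot, bravo, juliet, foxtrot, india, charlie, alpha, foxtrot]
i=0: L=foxtrot R=foxtrot -> agree -> foxtrot
i=1: L=bravo R=bravo -> agree -> bravo
i=2: L=juliet R=juliet -> agree -> juliet
i=3: L=foxtrot R=foxtrot -> agree -> foxtrot
i=4: L=india R=india -> agree -> india
i=5: L=foxtrot, R=charlie=BASE -> take LEFT -> foxtrot
i=6: L=kilo, R=alpha=BASE -> take LEFT -> kilo
i=7: L=echo, R=foxtrot=BASE -> take LEFT -> echo

Answer: foxtrot
bravo
juliet
foxtrot
india
foxtrot
kilo
echo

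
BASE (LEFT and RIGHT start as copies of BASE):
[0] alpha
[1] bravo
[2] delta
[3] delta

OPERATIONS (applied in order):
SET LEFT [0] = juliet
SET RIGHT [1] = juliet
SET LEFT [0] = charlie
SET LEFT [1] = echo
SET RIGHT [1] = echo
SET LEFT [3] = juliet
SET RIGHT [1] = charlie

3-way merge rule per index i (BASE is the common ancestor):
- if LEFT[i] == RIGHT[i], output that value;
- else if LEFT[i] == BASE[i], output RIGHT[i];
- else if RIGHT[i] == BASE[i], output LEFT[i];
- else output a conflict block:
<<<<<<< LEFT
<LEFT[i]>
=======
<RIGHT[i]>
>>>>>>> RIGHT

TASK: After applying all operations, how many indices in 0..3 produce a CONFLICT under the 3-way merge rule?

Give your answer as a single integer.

Answer: 1

Derivation:
Final LEFT:  [charlie, echo, delta, juliet]
Final RIGHT: [alpha, charlie, delta, delta]
i=0: L=charlie, R=alpha=BASE -> take LEFT -> charlie
i=1: BASE=bravo L=echo R=charlie all differ -> CONFLICT
i=2: L=delta R=delta -> agree -> delta
i=3: L=juliet, R=delta=BASE -> take LEFT -> juliet
Conflict count: 1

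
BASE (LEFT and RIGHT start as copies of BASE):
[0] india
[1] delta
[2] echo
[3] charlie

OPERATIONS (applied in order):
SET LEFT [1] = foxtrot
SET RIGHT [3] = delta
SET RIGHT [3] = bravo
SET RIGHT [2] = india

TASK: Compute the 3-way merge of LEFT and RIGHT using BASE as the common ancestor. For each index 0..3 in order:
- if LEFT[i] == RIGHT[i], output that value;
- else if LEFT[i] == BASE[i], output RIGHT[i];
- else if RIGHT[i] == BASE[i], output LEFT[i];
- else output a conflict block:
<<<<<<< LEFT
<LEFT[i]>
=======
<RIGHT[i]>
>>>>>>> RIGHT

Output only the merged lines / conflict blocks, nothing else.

Answer: india
foxtrot
india
bravo

Derivation:
Final LEFT:  [india, foxtrot, echo, charlie]
Final RIGHT: [india, delta, india, bravo]
i=0: L=india R=india -> agree -> india
i=1: L=foxtrot, R=delta=BASE -> take LEFT -> foxtrot
i=2: L=echo=BASE, R=india -> take RIGHT -> india
i=3: L=charlie=BASE, R=bravo -> take RIGHT -> bravo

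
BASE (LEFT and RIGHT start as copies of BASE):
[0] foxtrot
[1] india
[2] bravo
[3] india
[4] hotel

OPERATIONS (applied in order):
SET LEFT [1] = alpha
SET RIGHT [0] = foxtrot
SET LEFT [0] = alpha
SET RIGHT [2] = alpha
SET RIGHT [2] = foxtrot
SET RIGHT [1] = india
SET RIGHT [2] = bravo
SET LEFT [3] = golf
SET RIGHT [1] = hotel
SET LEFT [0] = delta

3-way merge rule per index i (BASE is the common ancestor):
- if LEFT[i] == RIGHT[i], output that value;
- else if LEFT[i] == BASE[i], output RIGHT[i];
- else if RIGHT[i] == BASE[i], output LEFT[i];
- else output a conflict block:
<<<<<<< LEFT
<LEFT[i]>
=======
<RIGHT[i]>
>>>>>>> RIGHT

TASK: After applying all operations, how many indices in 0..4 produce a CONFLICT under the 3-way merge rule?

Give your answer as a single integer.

Final LEFT:  [delta, alpha, bravo, golf, hotel]
Final RIGHT: [foxtrot, hotel, bravo, india, hotel]
i=0: L=delta, R=foxtrot=BASE -> take LEFT -> delta
i=1: BASE=india L=alpha R=hotel all differ -> CONFLICT
i=2: L=bravo R=bravo -> agree -> bravo
i=3: L=golf, R=india=BASE -> take LEFT -> golf
i=4: L=hotel R=hotel -> agree -> hotel
Conflict count: 1

Answer: 1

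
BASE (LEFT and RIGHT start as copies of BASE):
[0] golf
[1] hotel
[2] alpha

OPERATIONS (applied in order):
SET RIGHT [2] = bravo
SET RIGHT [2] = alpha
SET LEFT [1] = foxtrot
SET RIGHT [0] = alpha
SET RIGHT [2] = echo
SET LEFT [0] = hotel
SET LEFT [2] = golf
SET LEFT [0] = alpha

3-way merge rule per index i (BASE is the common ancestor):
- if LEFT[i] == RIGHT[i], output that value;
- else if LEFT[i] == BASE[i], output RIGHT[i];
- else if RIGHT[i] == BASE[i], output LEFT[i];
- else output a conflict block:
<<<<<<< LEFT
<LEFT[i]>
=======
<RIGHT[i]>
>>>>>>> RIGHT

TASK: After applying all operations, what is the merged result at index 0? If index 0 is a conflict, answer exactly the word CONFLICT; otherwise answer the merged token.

Answer: alpha

Derivation:
Final LEFT:  [alpha, foxtrot, golf]
Final RIGHT: [alpha, hotel, echo]
i=0: L=alpha R=alpha -> agree -> alpha
i=1: L=foxtrot, R=hotel=BASE -> take LEFT -> foxtrot
i=2: BASE=alpha L=golf R=echo all differ -> CONFLICT
Index 0 -> alpha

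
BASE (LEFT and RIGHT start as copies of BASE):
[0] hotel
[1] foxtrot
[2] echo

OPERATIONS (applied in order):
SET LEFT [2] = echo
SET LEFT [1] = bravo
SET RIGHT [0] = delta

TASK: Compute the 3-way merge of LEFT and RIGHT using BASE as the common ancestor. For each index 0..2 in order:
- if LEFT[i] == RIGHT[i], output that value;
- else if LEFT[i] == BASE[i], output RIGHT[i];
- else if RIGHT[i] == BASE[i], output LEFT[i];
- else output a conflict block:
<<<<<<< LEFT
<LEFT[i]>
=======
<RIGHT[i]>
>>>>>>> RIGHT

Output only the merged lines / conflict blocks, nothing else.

Final LEFT:  [hotel, bravo, echo]
Final RIGHT: [delta, foxtrot, echo]
i=0: L=hotel=BASE, R=delta -> take RIGHT -> delta
i=1: L=bravo, R=foxtrot=BASE -> take LEFT -> bravo
i=2: L=echo R=echo -> agree -> echo

Answer: delta
bravo
echo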